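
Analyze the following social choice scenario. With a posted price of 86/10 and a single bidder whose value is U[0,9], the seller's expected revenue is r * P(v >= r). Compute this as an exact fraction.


Step 1: Posted price r = 43/5, value support [0,9]
Step 2: P(v >= r) = (9 - 43/5)/9 = 2/45
Step 3: Expected revenue = r * P(v >= r) = 43/5 * 2/45
Step 4: Revenue = 86/225

86/225


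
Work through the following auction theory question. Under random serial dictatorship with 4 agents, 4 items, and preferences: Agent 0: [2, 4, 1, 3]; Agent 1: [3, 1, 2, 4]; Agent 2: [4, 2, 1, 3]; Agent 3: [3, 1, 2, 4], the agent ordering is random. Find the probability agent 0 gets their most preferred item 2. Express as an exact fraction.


Step 1: Agent 0 wants item 2
Step 2: There are 24 possible orderings of agents
Step 3: In 24 orderings, agent 0 gets item 2
Step 4: Probability = 24/24 = 1

1


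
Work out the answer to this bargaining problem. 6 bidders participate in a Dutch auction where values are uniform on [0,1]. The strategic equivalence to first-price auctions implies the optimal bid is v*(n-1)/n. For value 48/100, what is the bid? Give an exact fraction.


Step 1: Dutch auctions are strategically equivalent to first-price auctions
Step 2: The equilibrium bid is b(v) = v*(n-1)/n
Step 3: b = 12/25 * 5/6
Step 4: b = 2/5

2/5


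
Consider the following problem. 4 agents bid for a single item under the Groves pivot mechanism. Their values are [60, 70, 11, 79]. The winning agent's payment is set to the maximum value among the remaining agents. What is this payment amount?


Step 1: The efficient winner is agent 3 with value 79
Step 2: Other agents' values: [60, 70, 11]
Step 3: Pivot payment = max(others) = 70
Step 4: The winner pays 70

70


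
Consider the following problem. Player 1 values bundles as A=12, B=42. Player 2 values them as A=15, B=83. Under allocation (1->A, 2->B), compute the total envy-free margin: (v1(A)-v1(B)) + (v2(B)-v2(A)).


Step 1: Player 1's margin = v1(A) - v1(B) = 12 - 42 = -30
Step 2: Player 2's margin = v2(B) - v2(A) = 83 - 15 = 68
Step 3: Total margin = -30 + 68 = 38

38


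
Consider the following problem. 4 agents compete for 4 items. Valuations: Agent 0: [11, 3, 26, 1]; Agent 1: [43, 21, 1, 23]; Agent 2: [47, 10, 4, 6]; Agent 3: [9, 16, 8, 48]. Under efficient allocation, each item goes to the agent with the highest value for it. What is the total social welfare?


Step 1: For each item, find the maximum value among all agents.
Step 2: Item 0 -> Agent 2 (value 47)
Step 3: Item 1 -> Agent 1 (value 21)
Step 4: Item 2 -> Agent 0 (value 26)
Step 5: Item 3 -> Agent 3 (value 48)
Step 6: Total welfare = 47 + 21 + 26 + 48 = 142

142


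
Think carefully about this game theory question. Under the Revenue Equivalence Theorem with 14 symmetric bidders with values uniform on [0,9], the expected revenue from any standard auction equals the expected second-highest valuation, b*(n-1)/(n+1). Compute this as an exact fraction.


Step 1: By Revenue Equivalence, expected revenue = b*(n-1)/(n+1)
Step 2: Substituting n = 14, b = 9
Step 3: Revenue = 9*(14-1)/(14+1) = 9*13/15
Step 4: Revenue = 117/15 = 39/5

39/5


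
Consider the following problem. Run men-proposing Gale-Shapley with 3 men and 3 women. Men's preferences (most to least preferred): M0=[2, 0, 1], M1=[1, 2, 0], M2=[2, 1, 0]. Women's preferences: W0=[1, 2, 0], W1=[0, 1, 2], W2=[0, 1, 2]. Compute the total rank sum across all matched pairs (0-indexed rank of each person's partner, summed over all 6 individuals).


Step 1: Run Gale-Shapley (men propose, women hold best offer):
  M0 proposes to W2; she accepts
  M1 proposes to W1; she accepts
  M2 proposes to W2; rejected
  M2 proposes to W1; rejected
  M2 proposes to W0; she accepts
Step 2: Final matching: W0-M2, W1-M1, W2-M0
Step 3: 0-indexed ranks (man's rank of his match, then woman's): 2 + 1 + 0 + 1 + 0 + 0
Step 4: Total rank sum = 4

4


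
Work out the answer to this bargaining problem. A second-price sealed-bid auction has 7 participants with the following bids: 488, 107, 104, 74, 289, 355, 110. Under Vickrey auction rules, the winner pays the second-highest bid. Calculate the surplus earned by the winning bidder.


Step 1: Sort bids in descending order: 488, 355, 289, 110, 107, 104, 74
Step 2: The winning bid is the highest: 488
Step 3: The payment equals the second-highest bid: 355
Step 4: Surplus = winner's bid - payment = 488 - 355 = 133

133


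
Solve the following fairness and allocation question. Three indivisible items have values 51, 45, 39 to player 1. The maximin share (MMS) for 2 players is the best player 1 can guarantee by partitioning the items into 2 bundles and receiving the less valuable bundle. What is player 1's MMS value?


Step 1: Item values = 51, 45, 39
Step 2: Enumerate all 2-bundle partitions and take the smaller bundle:
  Partition 1: {51} vs {45,39} -> bundles 51, 84; min = 51
  Partition 2: {45} vs {51,39} -> bundles 45, 90; min = 45
  Partition 3: {39} vs {51,45} -> bundles 39, 96; min = 39
Step 3: MMS = max(51, 45, 39) = 51

51


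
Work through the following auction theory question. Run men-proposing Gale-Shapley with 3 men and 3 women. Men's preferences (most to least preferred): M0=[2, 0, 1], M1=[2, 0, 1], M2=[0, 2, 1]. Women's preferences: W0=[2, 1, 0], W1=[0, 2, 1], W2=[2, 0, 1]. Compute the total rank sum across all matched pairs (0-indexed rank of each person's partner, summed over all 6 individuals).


Step 1: Run Gale-Shapley (men propose, women hold best offer):
  M0 proposes to W2; she accepts
  M1 proposes to W2; rejected
  M1 proposes to W0; she accepts
  M2 proposes to W0; she switches from M1
  M1 proposes to W1; she accepts
Step 2: Final matching: W0-M2, W1-M1, W2-M0
Step 3: 0-indexed ranks (man's rank of his match, then woman's): 0 + 0 + 2 + 2 + 0 + 1
Step 4: Total rank sum = 5

5


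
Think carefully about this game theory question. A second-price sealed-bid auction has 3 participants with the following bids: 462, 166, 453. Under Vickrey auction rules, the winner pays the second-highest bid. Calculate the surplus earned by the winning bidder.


Step 1: Sort bids in descending order: 462, 453, 166
Step 2: The winning bid is the highest: 462
Step 3: The payment equals the second-highest bid: 453
Step 4: Surplus = winner's bid - payment = 462 - 453 = 9

9


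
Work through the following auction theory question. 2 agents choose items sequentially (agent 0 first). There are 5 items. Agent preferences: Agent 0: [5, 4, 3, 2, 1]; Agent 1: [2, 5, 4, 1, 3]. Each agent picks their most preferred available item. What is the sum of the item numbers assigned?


Step 1: Agent 0 picks item 5
Step 2: Agent 1 picks item 2
Step 3: Sum = 5 + 2 = 7

7


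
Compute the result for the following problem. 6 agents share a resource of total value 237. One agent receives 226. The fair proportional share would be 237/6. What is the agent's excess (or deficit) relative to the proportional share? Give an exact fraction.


Step 1: Proportional share = 237/6 = 79/2
Step 2: Agent's actual allocation = 226
Step 3: Excess = 226 - 79/2 = 373/2

373/2


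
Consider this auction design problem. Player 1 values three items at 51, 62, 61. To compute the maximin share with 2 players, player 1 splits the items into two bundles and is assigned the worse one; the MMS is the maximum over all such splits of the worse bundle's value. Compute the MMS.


Step 1: Item values = 51, 62, 61
Step 2: Enumerate all 2-bundle partitions and take the smaller bundle:
  Partition 1: {51} vs {62,61} -> bundles 51, 123; min = 51
  Partition 2: {62} vs {51,61} -> bundles 62, 112; min = 62
  Partition 3: {61} vs {51,62} -> bundles 61, 113; min = 61
Step 3: MMS = max(51, 62, 61) = 62

62


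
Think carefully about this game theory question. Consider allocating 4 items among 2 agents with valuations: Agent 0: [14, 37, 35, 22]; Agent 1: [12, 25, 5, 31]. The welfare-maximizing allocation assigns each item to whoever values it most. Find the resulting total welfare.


Step 1: For each item, find the maximum value among all agents.
Step 2: Item 0 -> Agent 0 (value 14)
Step 3: Item 1 -> Agent 0 (value 37)
Step 4: Item 2 -> Agent 0 (value 35)
Step 5: Item 3 -> Agent 1 (value 31)
Step 6: Total welfare = 14 + 37 + 35 + 31 = 117

117


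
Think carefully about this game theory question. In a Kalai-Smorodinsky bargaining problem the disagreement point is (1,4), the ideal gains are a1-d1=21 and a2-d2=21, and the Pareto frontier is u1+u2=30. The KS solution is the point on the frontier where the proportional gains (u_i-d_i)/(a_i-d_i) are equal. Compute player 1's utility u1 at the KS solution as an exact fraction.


Step 1: At the KS point, (u1-d1)/r1 = (u2-d2)/r2 = t and u1+u2 = 30
Step 2: u1 = d1 + r1*t and u2 = d2 + r2*t, so (d1 + r1*t) + (d2 + r2*t) = 30
Step 3: t = (30 - 1 - 4)/(21 + 21) = 25/42
Step 4: u1 = d1 + r1*t = 1 + 21 * 25/42 = 27/2
Step 5: (Check: u2 = d2 + r2*t = 33/2; u1+u2 = 27/2 + 33/2 = 30, on the frontier.)

27/2


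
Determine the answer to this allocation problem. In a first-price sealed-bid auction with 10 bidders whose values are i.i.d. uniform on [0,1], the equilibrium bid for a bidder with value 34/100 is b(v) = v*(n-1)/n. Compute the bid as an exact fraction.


Step 1: The symmetric BNE bidding function is b(v) = v * (n-1) / n
Step 2: Substitute v = 17/50 and n = 10
Step 3: b = 17/50 * 9/10
Step 4: b = 153/500

153/500


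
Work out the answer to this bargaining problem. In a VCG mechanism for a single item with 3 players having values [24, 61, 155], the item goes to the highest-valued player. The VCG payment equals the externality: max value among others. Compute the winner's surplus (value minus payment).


Step 1: The winner is the agent with the highest value: agent 2 with value 155
Step 2: Values of other agents: [24, 61]
Step 3: VCG payment = max of others' values = 61
Step 4: Surplus = 155 - 61 = 94

94


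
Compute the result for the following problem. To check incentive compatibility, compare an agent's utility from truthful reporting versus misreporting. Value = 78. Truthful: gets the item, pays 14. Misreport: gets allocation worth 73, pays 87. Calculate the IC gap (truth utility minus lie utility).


Step 1: U(truth) = value - payment = 78 - 14 = 64
Step 2: U(lie) = allocation - payment = 73 - 87 = -14
Step 3: IC gap = 64 - (-14) = 78

78


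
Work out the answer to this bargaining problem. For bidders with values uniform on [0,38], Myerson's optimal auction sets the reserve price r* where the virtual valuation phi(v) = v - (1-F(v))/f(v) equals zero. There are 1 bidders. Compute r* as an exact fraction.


Step 1: For U[0,38], F(v) = v/38 and f(v) = 1/38
Step 2: phi(v) = v - (1 - v/38)/(1/38) = v - (38 - v) = 2v - 38
Step 3: Set phi(r*) = 0: 2r* - 38 = 0
Step 4: r* = 38/2 = 19 (the number of bidders n = 1 does not enter)

19


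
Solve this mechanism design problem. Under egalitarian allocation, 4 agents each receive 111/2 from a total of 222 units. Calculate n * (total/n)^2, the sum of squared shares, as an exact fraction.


Step 1: Each agent's share = 222/4 = 111/2
Step 2: Square of each share = (111/2)^2 = 12321/4
Step 3: Sum of squares = 4 * 12321/4 = 12321

12321


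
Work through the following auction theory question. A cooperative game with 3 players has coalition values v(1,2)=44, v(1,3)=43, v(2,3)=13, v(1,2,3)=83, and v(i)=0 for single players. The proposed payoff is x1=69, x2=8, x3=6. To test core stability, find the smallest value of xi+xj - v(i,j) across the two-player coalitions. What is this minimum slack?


Step 1: Slack for coalition (1,2): x1+x2 - v12 = 77 - 44 = 33
Step 2: Slack for coalition (1,3): x1+x3 - v13 = 75 - 43 = 32
Step 3: Slack for coalition (2,3): x2+x3 - v23 = 14 - 13 = 1
Step 4: Minimum slack = min(33, 32, 1) = 1, attained by (2,3); no pair can gain by deviating, so the allocation is in the core

1


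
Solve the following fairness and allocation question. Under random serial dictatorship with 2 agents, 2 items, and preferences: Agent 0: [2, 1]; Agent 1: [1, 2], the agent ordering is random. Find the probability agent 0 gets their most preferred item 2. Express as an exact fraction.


Step 1: Agent 0 wants item 2
Step 2: There are 2 possible orderings of agents
Step 3: In 2 orderings, agent 0 gets item 2
Step 4: Probability = 2/2 = 1

1


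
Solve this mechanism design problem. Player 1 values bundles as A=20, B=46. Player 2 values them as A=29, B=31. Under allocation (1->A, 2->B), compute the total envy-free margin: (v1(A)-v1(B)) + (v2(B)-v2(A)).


Step 1: Player 1's margin = v1(A) - v1(B) = 20 - 46 = -26
Step 2: Player 2's margin = v2(B) - v2(A) = 31 - 29 = 2
Step 3: Total margin = -26 + 2 = -24

-24


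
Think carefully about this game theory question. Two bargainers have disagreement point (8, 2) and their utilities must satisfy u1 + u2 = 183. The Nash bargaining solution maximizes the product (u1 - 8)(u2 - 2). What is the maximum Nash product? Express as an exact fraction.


Step 1: The Nash solution splits surplus symmetrically above the disagreement point
Step 2: u1 = (total + d1 - d2)/2 = (183 + 8 - 2)/2 = 189/2
Step 3: u2 = (total - d1 + d2)/2 = (183 - 8 + 2)/2 = 177/2
Step 4: Nash product = (189/2 - 8) * (177/2 - 2)
Step 5: = 173/2 * 173/2 = 29929/4

29929/4


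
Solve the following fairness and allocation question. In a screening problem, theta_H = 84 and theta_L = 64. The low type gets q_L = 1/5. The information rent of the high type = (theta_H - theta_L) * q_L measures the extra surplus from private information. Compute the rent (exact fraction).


Step 1: theta_H - theta_L = 84 - 64 = 20
Step 2: Information rent = (theta_H - theta_L) * q_L
Step 3: = 20 * 1/5
Step 4: = 4

4


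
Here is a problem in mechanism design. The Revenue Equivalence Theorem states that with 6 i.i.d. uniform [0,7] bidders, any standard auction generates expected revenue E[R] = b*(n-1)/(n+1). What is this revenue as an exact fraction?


Step 1: By Revenue Equivalence, expected revenue = b*(n-1)/(n+1)
Step 2: Substituting n = 6, b = 7
Step 3: Revenue = 7*(6-1)/(6+1) = 7*5/7
Step 4: Revenue = 35/7 = 5

5


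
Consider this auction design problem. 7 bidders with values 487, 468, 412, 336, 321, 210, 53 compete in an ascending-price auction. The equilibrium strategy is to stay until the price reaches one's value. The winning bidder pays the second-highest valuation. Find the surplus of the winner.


Step 1: Identify the highest value: 487
Step 2: Identify the second-highest value: 468
Step 3: The final price = second-highest value = 468
Step 4: Surplus = 487 - 468 = 19

19


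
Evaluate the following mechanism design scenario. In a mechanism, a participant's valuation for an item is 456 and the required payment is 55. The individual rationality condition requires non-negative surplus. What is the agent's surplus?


Step 1: Surplus = value - payment = 456 - 55 = 401
Step 2: IR is satisfied (surplus >= 0)

401


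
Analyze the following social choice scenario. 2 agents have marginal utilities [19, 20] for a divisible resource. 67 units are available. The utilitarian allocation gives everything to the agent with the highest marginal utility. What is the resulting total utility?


Step 1: The marginal utilities are [19, 20]
Step 2: The highest marginal utility is 20
Step 3: All 67 units go to that agent
Step 4: Total utility = 20 * 67 = 1340

1340


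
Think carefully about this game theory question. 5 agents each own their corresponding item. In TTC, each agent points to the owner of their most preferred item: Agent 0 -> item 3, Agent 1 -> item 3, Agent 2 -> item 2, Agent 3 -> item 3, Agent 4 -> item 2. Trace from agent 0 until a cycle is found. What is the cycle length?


Step 1: Trace the pointer graph from agent 0: 0 -> 3 -> 3
Step 2: A cycle is detected when we revisit agent 3
Step 3: The cycle is: 3 -> 3
Step 4: Cycle length = 1

1


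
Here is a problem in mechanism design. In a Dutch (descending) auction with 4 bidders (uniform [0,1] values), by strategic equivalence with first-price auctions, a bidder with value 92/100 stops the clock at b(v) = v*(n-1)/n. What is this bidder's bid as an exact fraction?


Step 1: Dutch auctions are strategically equivalent to first-price auctions
Step 2: The equilibrium bid is b(v) = v*(n-1)/n
Step 3: b = 23/25 * 3/4
Step 4: b = 69/100

69/100


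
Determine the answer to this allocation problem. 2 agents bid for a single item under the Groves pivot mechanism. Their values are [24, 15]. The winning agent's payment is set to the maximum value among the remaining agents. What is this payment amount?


Step 1: The efficient winner is agent 0 with value 24
Step 2: Other agents' values: [15]
Step 3: Pivot payment = max(others) = 15
Step 4: The winner pays 15

15


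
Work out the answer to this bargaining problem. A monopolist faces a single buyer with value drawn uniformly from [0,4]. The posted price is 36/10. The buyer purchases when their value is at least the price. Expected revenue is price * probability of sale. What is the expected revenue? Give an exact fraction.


Step 1: Posted price r = 18/5, value support [0,4]
Step 2: P(v >= r) = (4 - 18/5)/4 = 1/10
Step 3: Expected revenue = r * P(v >= r) = 18/5 * 1/10
Step 4: Revenue = 9/25

9/25


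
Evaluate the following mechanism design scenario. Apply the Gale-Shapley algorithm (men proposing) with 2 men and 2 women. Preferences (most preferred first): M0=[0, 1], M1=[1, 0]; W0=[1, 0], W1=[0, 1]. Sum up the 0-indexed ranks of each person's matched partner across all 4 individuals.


Step 1: Run Gale-Shapley (men propose, women hold best offer):
  M0 proposes to W0; she accepts
  M1 proposes to W1; she accepts
Step 2: Final matching: W0-M0, W1-M1
Step 3: 0-indexed ranks (man's rank of his match, then woman's): 0 + 1 + 0 + 1
Step 4: Total rank sum = 2

2


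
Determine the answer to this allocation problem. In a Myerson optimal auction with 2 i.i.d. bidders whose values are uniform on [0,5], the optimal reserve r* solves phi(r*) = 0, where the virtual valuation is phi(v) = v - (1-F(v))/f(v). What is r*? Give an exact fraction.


Step 1: For U[0,5], F(v) = v/5 and f(v) = 1/5
Step 2: phi(v) = v - (1 - v/5)/(1/5) = v - (5 - v) = 2v - 5
Step 3: Set phi(r*) = 0: 2r* - 5 = 0
Step 4: r* = 5/2 (the number of bidders n = 2 does not enter)

5/2


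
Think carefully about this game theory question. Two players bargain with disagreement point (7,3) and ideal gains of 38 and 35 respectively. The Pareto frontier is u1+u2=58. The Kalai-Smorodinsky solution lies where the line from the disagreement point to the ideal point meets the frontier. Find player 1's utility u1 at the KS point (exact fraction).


Step 1: At the KS point, (u1-d1)/r1 = (u2-d2)/r2 = t and u1+u2 = 58
Step 2: u1 = d1 + r1*t and u2 = d2 + r2*t, so (d1 + r1*t) + (d2 + r2*t) = 58
Step 3: t = (58 - 7 - 3)/(38 + 35) = 48/73
Step 4: u1 = d1 + r1*t = 7 + 38 * 48/73 = 2335/73
Step 5: (Check: u2 = d2 + r2*t = 1899/73; u1+u2 = 2335/73 + 1899/73 = 58, on the frontier.)

2335/73


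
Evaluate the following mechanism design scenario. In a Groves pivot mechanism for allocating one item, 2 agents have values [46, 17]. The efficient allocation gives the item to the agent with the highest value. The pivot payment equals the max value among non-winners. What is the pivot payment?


Step 1: The efficient winner is agent 0 with value 46
Step 2: Other agents' values: [17]
Step 3: Pivot payment = max(others) = 17
Step 4: The winner pays 17

17


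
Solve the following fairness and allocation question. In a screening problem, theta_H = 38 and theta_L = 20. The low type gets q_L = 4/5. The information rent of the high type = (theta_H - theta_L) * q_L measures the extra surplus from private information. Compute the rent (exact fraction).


Step 1: theta_H - theta_L = 38 - 20 = 18
Step 2: Information rent = (theta_H - theta_L) * q_L
Step 3: = 18 * 4/5
Step 4: = 72/5

72/5


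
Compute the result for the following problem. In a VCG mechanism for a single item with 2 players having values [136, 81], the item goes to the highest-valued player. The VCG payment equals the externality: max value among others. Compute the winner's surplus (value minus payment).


Step 1: The winner is the agent with the highest value: agent 0 with value 136
Step 2: Values of other agents: [81]
Step 3: VCG payment = max of others' values = 81
Step 4: Surplus = 136 - 81 = 55

55


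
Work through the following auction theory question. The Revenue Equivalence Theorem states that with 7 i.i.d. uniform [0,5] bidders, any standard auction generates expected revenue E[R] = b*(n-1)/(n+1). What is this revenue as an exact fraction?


Step 1: By Revenue Equivalence, expected revenue = b*(n-1)/(n+1)
Step 2: Substituting n = 7, b = 5
Step 3: Revenue = 5*(7-1)/(7+1) = 5*6/8
Step 4: Revenue = 30/8 = 15/4

15/4


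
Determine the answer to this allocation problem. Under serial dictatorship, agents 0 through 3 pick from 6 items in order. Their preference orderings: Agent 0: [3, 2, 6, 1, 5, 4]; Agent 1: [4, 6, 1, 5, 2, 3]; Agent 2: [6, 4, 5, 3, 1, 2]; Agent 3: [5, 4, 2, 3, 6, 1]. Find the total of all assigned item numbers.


Step 1: Agent 0 picks item 3
Step 2: Agent 1 picks item 4
Step 3: Agent 2 picks item 6
Step 4: Agent 3 picks item 5
Step 5: Sum = 3 + 4 + 6 + 5 = 18

18


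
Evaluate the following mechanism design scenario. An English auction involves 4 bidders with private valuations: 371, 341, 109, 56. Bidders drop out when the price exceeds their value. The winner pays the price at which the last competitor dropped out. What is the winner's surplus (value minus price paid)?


Step 1: Identify the highest value: 371
Step 2: Identify the second-highest value: 341
Step 3: The final price = second-highest value = 341
Step 4: Surplus = 371 - 341 = 30

30


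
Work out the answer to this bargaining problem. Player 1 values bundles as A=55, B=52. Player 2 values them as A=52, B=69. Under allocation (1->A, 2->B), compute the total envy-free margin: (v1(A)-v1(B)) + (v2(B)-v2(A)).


Step 1: Player 1's margin = v1(A) - v1(B) = 55 - 52 = 3
Step 2: Player 2's margin = v2(B) - v2(A) = 69 - 52 = 17
Step 3: Total margin = 3 + 17 = 20

20


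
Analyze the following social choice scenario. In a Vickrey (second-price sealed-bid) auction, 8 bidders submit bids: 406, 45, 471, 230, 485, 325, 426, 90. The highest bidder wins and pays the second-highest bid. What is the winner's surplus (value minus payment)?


Step 1: Sort bids in descending order: 485, 471, 426, 406, 325, 230, 90, 45
Step 2: The winning bid is the highest: 485
Step 3: The payment equals the second-highest bid: 471
Step 4: Surplus = winner's bid - payment = 485 - 471 = 14

14


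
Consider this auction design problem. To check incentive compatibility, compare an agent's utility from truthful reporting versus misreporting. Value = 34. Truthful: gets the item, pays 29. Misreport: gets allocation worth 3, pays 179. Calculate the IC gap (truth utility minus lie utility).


Step 1: U(truth) = value - payment = 34 - 29 = 5
Step 2: U(lie) = allocation - payment = 3 - 179 = -176
Step 3: IC gap = 5 - (-176) = 181

181


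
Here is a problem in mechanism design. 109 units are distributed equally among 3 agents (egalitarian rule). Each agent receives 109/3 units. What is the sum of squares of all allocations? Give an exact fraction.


Step 1: Each agent's share = 109/3
Step 2: Square of each share = (109/3)^2 = 11881/9
Step 3: Sum of squares = 3 * 11881/9 = 11881/3

11881/3


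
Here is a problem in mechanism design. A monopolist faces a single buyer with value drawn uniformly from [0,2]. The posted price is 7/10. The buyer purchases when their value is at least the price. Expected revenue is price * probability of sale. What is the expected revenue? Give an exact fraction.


Step 1: Posted price r = 7/10, value support [0,2]
Step 2: P(v >= r) = (2 - 7/10)/2 = 13/20
Step 3: Expected revenue = r * P(v >= r) = 7/10 * 13/20
Step 4: Revenue = 91/200

91/200


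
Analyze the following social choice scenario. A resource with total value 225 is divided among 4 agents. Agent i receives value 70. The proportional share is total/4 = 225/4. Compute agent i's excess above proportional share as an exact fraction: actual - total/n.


Step 1: Proportional share = 225/4
Step 2: Agent's actual allocation = 70
Step 3: Excess = 70 - 225/4 = 55/4

55/4


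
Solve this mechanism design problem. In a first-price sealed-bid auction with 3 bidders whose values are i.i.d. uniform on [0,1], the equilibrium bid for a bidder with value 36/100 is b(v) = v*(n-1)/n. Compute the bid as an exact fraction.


Step 1: The symmetric BNE bidding function is b(v) = v * (n-1) / n
Step 2: Substitute v = 9/25 and n = 3
Step 3: b = 9/25 * 2/3
Step 4: b = 6/25

6/25


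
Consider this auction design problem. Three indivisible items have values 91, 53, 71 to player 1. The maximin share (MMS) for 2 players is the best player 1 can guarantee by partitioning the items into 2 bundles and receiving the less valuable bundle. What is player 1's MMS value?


Step 1: Item values = 91, 53, 71
Step 2: Enumerate all 2-bundle partitions and take the smaller bundle:
  Partition 1: {91} vs {53,71} -> bundles 91, 124; min = 91
  Partition 2: {53} vs {91,71} -> bundles 53, 162; min = 53
  Partition 3: {71} vs {91,53} -> bundles 71, 144; min = 71
Step 3: MMS = max(91, 53, 71) = 91

91


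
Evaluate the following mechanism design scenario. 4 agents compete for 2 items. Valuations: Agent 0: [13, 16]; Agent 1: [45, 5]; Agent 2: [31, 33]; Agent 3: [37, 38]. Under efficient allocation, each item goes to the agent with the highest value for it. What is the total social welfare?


Step 1: For each item, find the maximum value among all agents.
Step 2: Item 0 -> Agent 1 (value 45)
Step 3: Item 1 -> Agent 3 (value 38)
Step 4: Total welfare = 45 + 38 = 83

83


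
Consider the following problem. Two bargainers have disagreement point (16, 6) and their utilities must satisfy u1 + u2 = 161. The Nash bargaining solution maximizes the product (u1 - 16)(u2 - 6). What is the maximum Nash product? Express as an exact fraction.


Step 1: The Nash solution splits surplus symmetrically above the disagreement point
Step 2: u1 = (total + d1 - d2)/2 = (161 + 16 - 6)/2 = 171/2
Step 3: u2 = (total - d1 + d2)/2 = (161 - 16 + 6)/2 = 151/2
Step 4: Nash product = (171/2 - 16) * (151/2 - 6)
Step 5: = 139/2 * 139/2 = 19321/4

19321/4


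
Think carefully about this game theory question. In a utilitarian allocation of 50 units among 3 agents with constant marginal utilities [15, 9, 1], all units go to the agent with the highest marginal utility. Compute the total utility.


Step 1: The marginal utilities are [15, 9, 1]
Step 2: The highest marginal utility is 15
Step 3: All 50 units go to that agent
Step 4: Total utility = 15 * 50 = 750

750


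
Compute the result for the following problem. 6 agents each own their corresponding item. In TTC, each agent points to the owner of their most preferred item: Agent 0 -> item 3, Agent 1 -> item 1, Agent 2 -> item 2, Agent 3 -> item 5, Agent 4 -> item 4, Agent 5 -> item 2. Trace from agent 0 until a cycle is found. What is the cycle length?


Step 1: Trace the pointer graph from agent 0: 0 -> 3 -> 5 -> 2 -> 2
Step 2: A cycle is detected when we revisit agent 2
Step 3: The cycle is: 2 -> 2
Step 4: Cycle length = 1

1


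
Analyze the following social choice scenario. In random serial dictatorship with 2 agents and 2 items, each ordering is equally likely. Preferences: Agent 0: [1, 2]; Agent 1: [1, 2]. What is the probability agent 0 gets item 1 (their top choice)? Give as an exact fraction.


Step 1: Agent 0 wants item 1
Step 2: There are 2 possible orderings of agents
Step 3: In 1 orderings, agent 0 gets item 1
Step 4: Probability = 1/2

1/2


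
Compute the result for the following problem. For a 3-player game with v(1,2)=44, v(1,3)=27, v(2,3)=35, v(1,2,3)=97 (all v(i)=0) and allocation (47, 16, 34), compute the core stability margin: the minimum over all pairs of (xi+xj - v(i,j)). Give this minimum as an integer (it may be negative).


Step 1: Slack for coalition (1,2): x1+x2 - v12 = 63 - 44 = 19
Step 2: Slack for coalition (1,3): x1+x3 - v13 = 81 - 27 = 54
Step 3: Slack for coalition (2,3): x2+x3 - v23 = 50 - 35 = 15
Step 4: Minimum slack = min(19, 54, 15) = 15, attained by (2,3); no pair can gain by deviating, so the allocation is in the core

15


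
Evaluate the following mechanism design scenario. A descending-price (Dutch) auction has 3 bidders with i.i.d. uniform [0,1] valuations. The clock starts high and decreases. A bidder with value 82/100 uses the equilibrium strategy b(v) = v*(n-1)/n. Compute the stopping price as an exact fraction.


Step 1: Dutch auctions are strategically equivalent to first-price auctions
Step 2: The equilibrium bid is b(v) = v*(n-1)/n
Step 3: b = 41/50 * 2/3
Step 4: b = 41/75

41/75


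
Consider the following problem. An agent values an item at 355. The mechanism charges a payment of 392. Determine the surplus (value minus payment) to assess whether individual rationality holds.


Step 1: Surplus = value - payment = 355 - 392 = -37
Step 2: IR is violated (surplus < 0)

-37


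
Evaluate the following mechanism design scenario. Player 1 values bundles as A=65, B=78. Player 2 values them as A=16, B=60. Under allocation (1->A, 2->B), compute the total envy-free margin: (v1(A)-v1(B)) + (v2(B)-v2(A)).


Step 1: Player 1's margin = v1(A) - v1(B) = 65 - 78 = -13
Step 2: Player 2's margin = v2(B) - v2(A) = 60 - 16 = 44
Step 3: Total margin = -13 + 44 = 31

31


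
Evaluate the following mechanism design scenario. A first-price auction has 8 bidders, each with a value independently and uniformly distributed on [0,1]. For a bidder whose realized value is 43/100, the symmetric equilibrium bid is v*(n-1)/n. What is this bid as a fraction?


Step 1: The symmetric BNE bidding function is b(v) = v * (n-1) / n
Step 2: Substitute v = 43/100 and n = 8
Step 3: b = 43/100 * 7/8
Step 4: b = 301/800

301/800


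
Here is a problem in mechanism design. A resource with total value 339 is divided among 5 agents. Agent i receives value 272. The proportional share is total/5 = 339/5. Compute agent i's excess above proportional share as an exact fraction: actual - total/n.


Step 1: Proportional share = 339/5
Step 2: Agent's actual allocation = 272
Step 3: Excess = 272 - 339/5 = 1021/5

1021/5


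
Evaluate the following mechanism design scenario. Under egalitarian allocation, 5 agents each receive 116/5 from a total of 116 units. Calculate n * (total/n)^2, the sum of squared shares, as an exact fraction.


Step 1: Each agent's share = 116/5
Step 2: Square of each share = (116/5)^2 = 13456/25
Step 3: Sum of squares = 5 * 13456/25 = 13456/5

13456/5


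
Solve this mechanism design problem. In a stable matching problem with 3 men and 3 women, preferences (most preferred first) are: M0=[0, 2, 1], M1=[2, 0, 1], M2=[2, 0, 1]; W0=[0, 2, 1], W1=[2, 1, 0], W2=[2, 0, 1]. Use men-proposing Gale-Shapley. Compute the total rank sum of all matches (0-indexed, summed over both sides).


Step 1: Run Gale-Shapley (men propose, women hold best offer):
  M0 proposes to W0; she accepts
  M1 proposes to W2; she accepts
  M2 proposes to W2; she switches from M1
  M1 proposes to W0; rejected
  M1 proposes to W1; she accepts
Step 2: Final matching: W0-M0, W1-M1, W2-M2
Step 3: 0-indexed ranks (man's rank of his match, then woman's): 0 + 0 + 2 + 1 + 0 + 0
Step 4: Total rank sum = 3

3


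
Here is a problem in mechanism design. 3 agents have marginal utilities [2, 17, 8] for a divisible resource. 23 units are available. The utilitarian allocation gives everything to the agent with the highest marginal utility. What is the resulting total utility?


Step 1: The marginal utilities are [2, 17, 8]
Step 2: The highest marginal utility is 17
Step 3: All 23 units go to that agent
Step 4: Total utility = 17 * 23 = 391

391


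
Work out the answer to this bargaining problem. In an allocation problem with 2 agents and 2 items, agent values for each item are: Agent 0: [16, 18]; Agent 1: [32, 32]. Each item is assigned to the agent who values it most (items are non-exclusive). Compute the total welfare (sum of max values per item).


Step 1: For each item, find the maximum value among all agents.
Step 2: Item 0 -> Agent 1 (value 32)
Step 3: Item 1 -> Agent 1 (value 32)
Step 4: Total welfare = 32 + 32 = 64

64


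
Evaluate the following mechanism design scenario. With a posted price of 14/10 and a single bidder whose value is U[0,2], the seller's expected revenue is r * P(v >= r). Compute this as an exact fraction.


Step 1: Posted price r = 7/5, value support [0,2]
Step 2: P(v >= r) = (2 - 7/5)/2 = 3/10
Step 3: Expected revenue = r * P(v >= r) = 7/5 * 3/10
Step 4: Revenue = 21/50

21/50


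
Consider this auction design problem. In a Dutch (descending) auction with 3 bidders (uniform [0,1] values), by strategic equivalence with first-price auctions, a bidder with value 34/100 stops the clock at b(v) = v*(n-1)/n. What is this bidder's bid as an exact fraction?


Step 1: Dutch auctions are strategically equivalent to first-price auctions
Step 2: The equilibrium bid is b(v) = v*(n-1)/n
Step 3: b = 17/50 * 2/3
Step 4: b = 17/75

17/75


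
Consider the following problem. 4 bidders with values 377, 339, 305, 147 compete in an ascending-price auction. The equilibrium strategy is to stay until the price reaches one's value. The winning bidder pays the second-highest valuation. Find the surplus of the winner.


Step 1: Identify the highest value: 377
Step 2: Identify the second-highest value: 339
Step 3: The final price = second-highest value = 339
Step 4: Surplus = 377 - 339 = 38

38


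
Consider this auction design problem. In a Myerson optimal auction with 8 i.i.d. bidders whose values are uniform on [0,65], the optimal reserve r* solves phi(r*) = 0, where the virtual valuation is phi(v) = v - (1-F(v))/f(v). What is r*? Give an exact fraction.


Step 1: For U[0,65], F(v) = v/65 and f(v) = 1/65
Step 2: phi(v) = v - (1 - v/65)/(1/65) = v - (65 - v) = 2v - 65
Step 3: Set phi(r*) = 0: 2r* - 65 = 0
Step 4: r* = 65/2 (the number of bidders n = 8 does not enter)

65/2


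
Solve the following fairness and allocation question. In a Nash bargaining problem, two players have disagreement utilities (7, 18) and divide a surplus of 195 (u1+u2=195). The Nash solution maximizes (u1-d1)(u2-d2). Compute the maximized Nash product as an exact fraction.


Step 1: The Nash solution splits surplus symmetrically above the disagreement point
Step 2: u1 = (total + d1 - d2)/2 = (195 + 7 - 18)/2 = 92
Step 3: u2 = (total - d1 + d2)/2 = (195 - 7 + 18)/2 = 103
Step 4: Nash product = (92 - 7) * (103 - 18)
Step 5: = 85 * 85 = 7225

7225


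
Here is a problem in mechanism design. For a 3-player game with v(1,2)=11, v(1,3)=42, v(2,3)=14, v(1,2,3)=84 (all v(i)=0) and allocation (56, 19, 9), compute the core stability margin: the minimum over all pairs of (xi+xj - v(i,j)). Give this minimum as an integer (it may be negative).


Step 1: Slack for coalition (1,2): x1+x2 - v12 = 75 - 11 = 64
Step 2: Slack for coalition (1,3): x1+x3 - v13 = 65 - 42 = 23
Step 3: Slack for coalition (2,3): x2+x3 - v23 = 28 - 14 = 14
Step 4: Minimum slack = min(64, 23, 14) = 14, attained by (2,3); no pair can gain by deviating, so the allocation is in the core

14


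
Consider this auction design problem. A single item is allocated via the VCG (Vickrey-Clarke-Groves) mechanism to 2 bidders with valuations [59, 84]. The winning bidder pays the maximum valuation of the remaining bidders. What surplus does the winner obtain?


Step 1: The winner is the agent with the highest value: agent 1 with value 84
Step 2: Values of other agents: [59]
Step 3: VCG payment = max of others' values = 59
Step 4: Surplus = 84 - 59 = 25

25


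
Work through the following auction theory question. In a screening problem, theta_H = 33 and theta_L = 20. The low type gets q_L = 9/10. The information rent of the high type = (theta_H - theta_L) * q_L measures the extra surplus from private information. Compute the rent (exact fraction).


Step 1: theta_H - theta_L = 33 - 20 = 13
Step 2: Information rent = (theta_H - theta_L) * q_L
Step 3: = 13 * 9/10
Step 4: = 117/10

117/10


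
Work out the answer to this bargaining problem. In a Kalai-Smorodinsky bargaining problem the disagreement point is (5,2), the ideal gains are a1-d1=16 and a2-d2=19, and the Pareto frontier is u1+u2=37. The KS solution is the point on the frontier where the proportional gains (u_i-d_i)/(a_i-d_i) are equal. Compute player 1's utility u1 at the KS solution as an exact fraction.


Step 1: At the KS point, (u1-d1)/r1 = (u2-d2)/r2 = t and u1+u2 = 37
Step 2: u1 = d1 + r1*t and u2 = d2 + r2*t, so (d1 + r1*t) + (d2 + r2*t) = 37
Step 3: t = (37 - 5 - 2)/(16 + 19) = 30/35 = 6/7
Step 4: u1 = d1 + r1*t = 5 + 16 * 6/7 = 131/7
Step 5: (Check: u2 = d2 + r2*t = 128/7; u1+u2 = 131/7 + 128/7 = 37, on the frontier.)

131/7


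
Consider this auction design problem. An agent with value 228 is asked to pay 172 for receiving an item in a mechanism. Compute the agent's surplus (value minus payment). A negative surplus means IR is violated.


Step 1: Surplus = value - payment = 228 - 172 = 56
Step 2: IR is satisfied (surplus >= 0)

56


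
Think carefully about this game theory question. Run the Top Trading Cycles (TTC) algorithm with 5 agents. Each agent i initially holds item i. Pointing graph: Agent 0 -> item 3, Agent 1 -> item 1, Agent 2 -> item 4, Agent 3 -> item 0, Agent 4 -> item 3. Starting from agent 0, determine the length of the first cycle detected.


Step 1: Trace the pointer graph from agent 0: 0 -> 3 -> 0
Step 2: A cycle is detected when we revisit agent 0
Step 3: The cycle is: 0 -> 3 -> 0
Step 4: Cycle length = 2

2


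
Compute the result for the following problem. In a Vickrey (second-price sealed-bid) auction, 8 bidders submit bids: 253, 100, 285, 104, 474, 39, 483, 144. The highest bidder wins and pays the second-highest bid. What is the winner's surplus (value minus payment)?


Step 1: Sort bids in descending order: 483, 474, 285, 253, 144, 104, 100, 39
Step 2: The winning bid is the highest: 483
Step 3: The payment equals the second-highest bid: 474
Step 4: Surplus = winner's bid - payment = 483 - 474 = 9

9


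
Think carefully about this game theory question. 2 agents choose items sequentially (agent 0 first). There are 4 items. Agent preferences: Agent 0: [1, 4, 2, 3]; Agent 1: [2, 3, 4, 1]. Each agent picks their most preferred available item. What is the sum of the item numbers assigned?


Step 1: Agent 0 picks item 1
Step 2: Agent 1 picks item 2
Step 3: Sum = 1 + 2 = 3

3


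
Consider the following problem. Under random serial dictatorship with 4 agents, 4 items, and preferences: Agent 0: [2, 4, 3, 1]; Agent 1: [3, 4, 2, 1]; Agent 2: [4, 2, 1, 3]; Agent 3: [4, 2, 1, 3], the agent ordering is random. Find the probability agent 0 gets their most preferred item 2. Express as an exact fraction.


Step 1: Agent 0 wants item 2
Step 2: There are 24 possible orderings of agents
Step 3: In 16 orderings, agent 0 gets item 2
Step 4: Probability = 16/24 = 2/3

2/3


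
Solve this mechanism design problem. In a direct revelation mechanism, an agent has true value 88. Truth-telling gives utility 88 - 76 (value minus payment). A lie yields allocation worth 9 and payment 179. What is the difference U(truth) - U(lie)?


Step 1: U(truth) = value - payment = 88 - 76 = 12
Step 2: U(lie) = allocation - payment = 9 - 179 = -170
Step 3: IC gap = 12 - (-170) = 182

182


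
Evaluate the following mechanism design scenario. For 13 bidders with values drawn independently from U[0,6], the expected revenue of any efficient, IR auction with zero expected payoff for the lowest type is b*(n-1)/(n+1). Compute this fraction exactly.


Step 1: By Revenue Equivalence, expected revenue = b*(n-1)/(n+1)
Step 2: Substituting n = 13, b = 6
Step 3: Revenue = 6*(13-1)/(13+1) = 6*12/14
Step 4: Revenue = 72/14 = 36/7

36/7
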